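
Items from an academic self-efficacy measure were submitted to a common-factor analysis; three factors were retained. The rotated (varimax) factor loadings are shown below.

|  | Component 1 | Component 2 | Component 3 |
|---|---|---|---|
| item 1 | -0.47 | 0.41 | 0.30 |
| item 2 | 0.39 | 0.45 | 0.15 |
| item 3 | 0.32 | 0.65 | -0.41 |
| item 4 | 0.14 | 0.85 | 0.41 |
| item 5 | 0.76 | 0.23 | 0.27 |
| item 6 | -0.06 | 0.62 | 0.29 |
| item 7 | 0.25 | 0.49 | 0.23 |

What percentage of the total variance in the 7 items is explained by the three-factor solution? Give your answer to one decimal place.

SS loadings by factor: 1.1387, 2.1930, 0.6586; total = 3.9903.
Total variance with 7 standardized items is 7, so the solution explains 3.9903/7 = 0.5700 = 57.00%.

57.0%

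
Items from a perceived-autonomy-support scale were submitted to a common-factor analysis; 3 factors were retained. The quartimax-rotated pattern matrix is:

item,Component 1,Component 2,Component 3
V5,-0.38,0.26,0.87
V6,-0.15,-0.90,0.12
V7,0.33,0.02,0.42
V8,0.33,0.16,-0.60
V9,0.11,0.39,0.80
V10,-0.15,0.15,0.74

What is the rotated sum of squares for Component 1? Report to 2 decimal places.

SS loadings for Component 1 = (-0.38)² + (-0.15)² + 0.33² + 0.33² + 0.11² + (-0.15)² = 0.1444 + 0.0225 + 0.1089 + 0.1089 + 0.0121 + 0.0225 = 0.4193

0.42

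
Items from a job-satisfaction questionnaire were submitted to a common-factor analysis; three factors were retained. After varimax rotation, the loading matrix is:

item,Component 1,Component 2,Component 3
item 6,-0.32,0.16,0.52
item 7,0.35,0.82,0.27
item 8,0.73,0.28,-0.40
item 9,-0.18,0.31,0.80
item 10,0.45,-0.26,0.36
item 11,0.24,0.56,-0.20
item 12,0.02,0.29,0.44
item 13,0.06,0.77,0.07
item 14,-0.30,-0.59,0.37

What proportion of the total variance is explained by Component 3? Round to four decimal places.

0.1831

SS loadings for Component 3 = 0.52² + 0.27² + (-0.40)² + 0.80² + 0.36² + (-0.20)² + 0.44² + 0.07² + 0.37² = 1.6483
Proportion of variance = 1.6483 / 9 = 0.1831.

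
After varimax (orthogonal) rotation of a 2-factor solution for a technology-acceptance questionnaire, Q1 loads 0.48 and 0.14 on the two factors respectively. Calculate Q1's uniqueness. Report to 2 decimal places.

h² = 0.48² + 0.14² = 0.2304 + 0.0196 = 0.2500
Uniqueness u² = 1 − h² = 1 − 0.2500 = 0.7500

0.75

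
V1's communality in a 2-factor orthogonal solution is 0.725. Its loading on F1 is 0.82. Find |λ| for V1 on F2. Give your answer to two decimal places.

Under orthogonal rotation h² = Σλ², so λ_F2² = h² − (0.6724) = 0.725 − 0.6724 = 0.0526.
|λ| = √0.0526 = 0.2293.

0.23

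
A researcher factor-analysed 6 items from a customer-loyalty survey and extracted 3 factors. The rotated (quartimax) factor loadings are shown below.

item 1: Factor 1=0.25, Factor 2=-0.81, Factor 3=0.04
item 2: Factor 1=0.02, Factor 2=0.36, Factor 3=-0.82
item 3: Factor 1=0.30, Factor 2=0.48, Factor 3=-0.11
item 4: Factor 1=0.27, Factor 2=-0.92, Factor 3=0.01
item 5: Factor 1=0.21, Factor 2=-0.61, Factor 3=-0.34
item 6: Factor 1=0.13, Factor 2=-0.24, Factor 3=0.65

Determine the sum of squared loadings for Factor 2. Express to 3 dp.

SS loadings for Factor 2 = (-0.81)² + 0.36² + 0.48² + (-0.92)² + (-0.61)² + (-0.24)² = 0.6561 + 0.1296 + 0.2304 + 0.8464 + 0.3721 + 0.0576 = 2.2922

2.292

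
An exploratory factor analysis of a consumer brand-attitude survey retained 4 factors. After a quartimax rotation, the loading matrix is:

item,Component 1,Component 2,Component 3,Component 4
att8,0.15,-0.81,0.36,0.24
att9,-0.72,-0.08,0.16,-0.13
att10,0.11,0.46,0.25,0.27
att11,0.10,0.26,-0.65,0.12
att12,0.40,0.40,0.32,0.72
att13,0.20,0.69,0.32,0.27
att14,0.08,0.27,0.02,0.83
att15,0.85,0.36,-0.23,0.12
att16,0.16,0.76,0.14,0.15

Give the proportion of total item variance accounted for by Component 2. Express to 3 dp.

0.262

SS loadings for Component 2 = (-0.81)² + (-0.08)² + 0.46² + 0.26² + 0.40² + 0.69² + 0.27² + 0.36² + 0.76² = 2.3579
Proportion of variance = 2.3579 / 9 = 0.2620.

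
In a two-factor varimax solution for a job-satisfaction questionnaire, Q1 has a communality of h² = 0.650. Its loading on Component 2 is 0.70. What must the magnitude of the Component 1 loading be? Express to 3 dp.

0.400

Under orthogonal rotation h² = Σλ², so λ_Component 1² = h² − (0.4900) = 0.650 − 0.4900 = 0.1600.
|λ| = √0.1600 = 0.4000.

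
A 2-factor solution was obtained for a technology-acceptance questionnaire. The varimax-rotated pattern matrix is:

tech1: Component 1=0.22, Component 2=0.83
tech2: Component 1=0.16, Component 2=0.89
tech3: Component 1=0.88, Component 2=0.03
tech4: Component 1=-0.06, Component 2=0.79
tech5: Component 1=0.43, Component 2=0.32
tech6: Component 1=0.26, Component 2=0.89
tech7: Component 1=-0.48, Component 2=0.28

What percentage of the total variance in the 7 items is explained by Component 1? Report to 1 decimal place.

SS loadings for Component 1 = 0.22² + 0.16² + 0.88² + (-0.06)² + 0.43² + 0.26² + (-0.48)² = 1.3349
With 7 standardized items, total variance = 7. Proportion = 1.3349/7 = 0.1907 → 19.07%.

19.1%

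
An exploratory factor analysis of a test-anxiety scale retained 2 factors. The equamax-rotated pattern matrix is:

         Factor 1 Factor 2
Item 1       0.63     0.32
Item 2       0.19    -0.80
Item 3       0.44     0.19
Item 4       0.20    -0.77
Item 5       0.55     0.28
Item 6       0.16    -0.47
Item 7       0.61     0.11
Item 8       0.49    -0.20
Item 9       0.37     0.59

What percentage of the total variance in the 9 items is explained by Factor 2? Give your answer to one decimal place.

SS loadings for Factor 2 = 0.32² + (-0.80)² + 0.19² + (-0.77)² + 0.28² + (-0.47)² + 0.11² + (-0.20)² + 0.59² = 2.0709
With 9 standardized items, total variance = 9. Proportion = 2.0709/9 = 0.2301 → 23.01%.

23.0%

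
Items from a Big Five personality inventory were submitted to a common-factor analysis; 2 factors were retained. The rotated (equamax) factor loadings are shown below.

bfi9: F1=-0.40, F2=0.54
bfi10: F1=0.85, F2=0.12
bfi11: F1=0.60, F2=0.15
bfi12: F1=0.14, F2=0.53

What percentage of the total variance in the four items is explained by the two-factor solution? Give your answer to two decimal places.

46.79%

Communalities: 0.4516, 0.7369, 0.3825, 0.3005; Σh² = 1.8715.
Total variance with 4 standardized items is 4, so the solution explains 1.8715/4 = 0.4679 = 46.79%.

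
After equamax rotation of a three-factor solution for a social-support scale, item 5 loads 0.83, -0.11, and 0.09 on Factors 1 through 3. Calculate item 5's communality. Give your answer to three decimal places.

h² = 0.83² + (-0.11)² + 0.09² = 0.6889 + 0.0121 + 0.0081 = 0.7091

0.709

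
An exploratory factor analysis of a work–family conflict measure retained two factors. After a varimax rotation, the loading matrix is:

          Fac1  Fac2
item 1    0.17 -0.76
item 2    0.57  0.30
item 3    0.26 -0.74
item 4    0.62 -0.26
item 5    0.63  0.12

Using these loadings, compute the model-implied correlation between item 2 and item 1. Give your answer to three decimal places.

r̂ = Σ λ_i·λ_j across factors = (0.57)(0.17) + (0.30)(-0.76)
  = +0.0969 -0.2280 = -0.1311

-0.131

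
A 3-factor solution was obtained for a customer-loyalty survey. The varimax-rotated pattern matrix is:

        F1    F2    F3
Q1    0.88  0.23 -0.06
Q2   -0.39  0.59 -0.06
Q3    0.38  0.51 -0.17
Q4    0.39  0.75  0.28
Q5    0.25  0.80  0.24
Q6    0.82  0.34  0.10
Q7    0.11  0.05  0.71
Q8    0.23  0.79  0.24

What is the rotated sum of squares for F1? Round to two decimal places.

SS loadings for F1 = 0.88² + (-0.39)² + 0.38² + 0.39² + 0.25² + 0.82² + 0.11² + 0.23² = 0.7744 + 0.1521 + 0.1444 + 0.1521 + 0.0625 + 0.6724 + 0.0121 + 0.0529 = 2.0229

2.02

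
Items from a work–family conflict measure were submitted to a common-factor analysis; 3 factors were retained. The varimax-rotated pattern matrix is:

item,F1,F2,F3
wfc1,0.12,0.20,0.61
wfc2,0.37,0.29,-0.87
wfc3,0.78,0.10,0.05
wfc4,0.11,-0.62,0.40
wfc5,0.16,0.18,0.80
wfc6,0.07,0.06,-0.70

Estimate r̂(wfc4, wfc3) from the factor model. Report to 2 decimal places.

0.04

r̂ = Σ λ_i·λ_j across factors = (0.11)(0.78) + (-0.62)(0.10) + (0.40)(0.05)
  = +0.0858 -0.0620 +0.0200 = 0.0438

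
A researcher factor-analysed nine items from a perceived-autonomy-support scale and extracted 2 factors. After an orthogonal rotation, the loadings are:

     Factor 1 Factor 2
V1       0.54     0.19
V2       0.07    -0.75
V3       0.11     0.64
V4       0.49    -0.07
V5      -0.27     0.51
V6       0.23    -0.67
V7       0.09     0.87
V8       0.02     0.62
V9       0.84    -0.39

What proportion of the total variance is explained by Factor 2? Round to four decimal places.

SS loadings for Factor 2 = 0.19² + (-0.75)² + 0.64² + (-0.07)² + 0.51² + (-0.67)² + 0.87² + 0.62² + (-0.39)² = 3.0155
Proportion of variance = 3.0155 / 9 = 0.3351.

0.3351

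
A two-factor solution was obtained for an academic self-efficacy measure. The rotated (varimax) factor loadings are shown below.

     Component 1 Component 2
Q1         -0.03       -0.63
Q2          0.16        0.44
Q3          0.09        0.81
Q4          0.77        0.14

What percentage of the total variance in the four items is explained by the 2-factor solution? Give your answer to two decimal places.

SS loadings by factor: 0.6275, 1.2662; total = 1.8937.
Total variance with 4 standardized items is 4, so the solution explains 1.8937/4 = 0.4734 = 47.34%.

47.34%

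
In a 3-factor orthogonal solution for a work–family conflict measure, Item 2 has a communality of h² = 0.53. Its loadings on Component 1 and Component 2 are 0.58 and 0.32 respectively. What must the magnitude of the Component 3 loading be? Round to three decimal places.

Under orthogonal rotation h² = Σλ², so λ_Component 3² = h² − (0.4388) = 0.53 − 0.4388 = 0.0912.
|λ| = √0.0912 = 0.3020.

0.302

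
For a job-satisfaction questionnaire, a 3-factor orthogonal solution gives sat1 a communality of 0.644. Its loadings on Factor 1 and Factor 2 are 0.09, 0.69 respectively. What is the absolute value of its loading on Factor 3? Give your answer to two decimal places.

0.40

Under orthogonal rotation h² = Σλ², so λ_Factor 3² = h² − (0.4842) = 0.644 − 0.4842 = 0.1598.
|λ| = √0.1598 = 0.3997.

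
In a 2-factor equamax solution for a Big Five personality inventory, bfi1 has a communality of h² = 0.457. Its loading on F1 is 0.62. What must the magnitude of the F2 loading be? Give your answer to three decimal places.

0.269

Under orthogonal rotation h² = Σλ², so λ_F2² = h² − (0.3844) = 0.457 − 0.3844 = 0.0726.
|λ| = √0.0726 = 0.2694.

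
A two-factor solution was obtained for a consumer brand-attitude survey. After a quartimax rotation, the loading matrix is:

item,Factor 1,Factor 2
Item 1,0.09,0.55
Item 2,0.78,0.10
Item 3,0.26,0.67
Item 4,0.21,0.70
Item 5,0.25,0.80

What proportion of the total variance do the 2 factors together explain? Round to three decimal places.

SS loadings by factor: 0.7907, 1.8914; total = 2.6821.
Total variance with 5 standardized items is 5, so the solution explains 2.6821/5 = 0.5364.

0.536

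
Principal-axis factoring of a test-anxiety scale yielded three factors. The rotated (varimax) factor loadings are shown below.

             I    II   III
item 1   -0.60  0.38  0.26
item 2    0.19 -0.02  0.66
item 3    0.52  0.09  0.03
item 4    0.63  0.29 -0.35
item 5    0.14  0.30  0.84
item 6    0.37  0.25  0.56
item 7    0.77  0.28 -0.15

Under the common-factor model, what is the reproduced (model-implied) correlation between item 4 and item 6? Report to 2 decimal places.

r̂ = Σ λ_i·λ_j across factors = (0.63)(0.37) + (0.29)(0.25) + (-0.35)(0.56)
  = +0.2331 +0.0725 -0.1960 = 0.1096

0.11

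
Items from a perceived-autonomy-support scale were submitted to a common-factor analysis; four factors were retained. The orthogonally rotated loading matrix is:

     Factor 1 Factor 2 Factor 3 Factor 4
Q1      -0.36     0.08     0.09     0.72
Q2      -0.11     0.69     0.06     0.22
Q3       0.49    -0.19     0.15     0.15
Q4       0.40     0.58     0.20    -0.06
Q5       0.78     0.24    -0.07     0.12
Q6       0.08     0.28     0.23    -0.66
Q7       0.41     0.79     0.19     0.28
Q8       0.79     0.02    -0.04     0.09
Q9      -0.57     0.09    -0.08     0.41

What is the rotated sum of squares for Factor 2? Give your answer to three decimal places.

SS loadings for Factor 2 = 0.08² + 0.69² + (-0.19)² + 0.58² + 0.24² + 0.28² + 0.79² + 0.02² + 0.09² = 0.0064 + 0.4761 + 0.0361 + 0.3364 + 0.0576 + 0.0784 + 0.6241 + 0.0004 + 0.0081 = 1.6236

1.624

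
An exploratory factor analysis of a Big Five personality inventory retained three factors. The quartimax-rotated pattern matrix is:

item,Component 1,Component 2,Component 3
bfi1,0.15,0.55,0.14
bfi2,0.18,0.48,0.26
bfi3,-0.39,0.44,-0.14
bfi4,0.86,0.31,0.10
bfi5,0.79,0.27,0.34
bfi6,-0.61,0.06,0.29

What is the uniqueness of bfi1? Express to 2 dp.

h² = 0.15² + 0.55² + 0.14² = 0.0225 + 0.3025 + 0.0196 = 0.3446
Uniqueness u² = 1 − h² = 1 − 0.3446 = 0.6554

0.66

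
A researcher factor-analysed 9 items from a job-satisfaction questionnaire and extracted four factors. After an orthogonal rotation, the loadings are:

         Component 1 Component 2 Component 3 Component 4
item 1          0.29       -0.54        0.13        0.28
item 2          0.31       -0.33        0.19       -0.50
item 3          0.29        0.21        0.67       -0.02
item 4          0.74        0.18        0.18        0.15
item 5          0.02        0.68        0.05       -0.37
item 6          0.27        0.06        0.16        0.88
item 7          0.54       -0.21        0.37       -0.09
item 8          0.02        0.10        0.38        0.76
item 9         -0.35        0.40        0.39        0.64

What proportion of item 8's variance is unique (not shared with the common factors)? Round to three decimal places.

h² = 0.02² + 0.10² + 0.38² + 0.76² = 0.0004 + 0.0100 + 0.1444 + 0.5776 = 0.7324
Uniqueness u² = 1 − h² = 1 − 0.7324 = 0.2676

0.268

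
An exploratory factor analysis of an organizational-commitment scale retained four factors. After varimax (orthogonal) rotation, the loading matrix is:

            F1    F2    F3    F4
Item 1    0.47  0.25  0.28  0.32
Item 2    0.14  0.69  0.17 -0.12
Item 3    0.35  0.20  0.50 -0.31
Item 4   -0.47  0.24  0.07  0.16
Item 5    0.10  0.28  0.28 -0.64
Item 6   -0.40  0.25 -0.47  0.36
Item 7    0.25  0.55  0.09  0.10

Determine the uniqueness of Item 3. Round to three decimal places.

0.491

h² = 0.35² + 0.20² + 0.50² + (-0.31)² = 0.1225 + 0.0400 + 0.2500 + 0.0961 = 0.5086
Uniqueness u² = 1 − h² = 1 − 0.5086 = 0.4914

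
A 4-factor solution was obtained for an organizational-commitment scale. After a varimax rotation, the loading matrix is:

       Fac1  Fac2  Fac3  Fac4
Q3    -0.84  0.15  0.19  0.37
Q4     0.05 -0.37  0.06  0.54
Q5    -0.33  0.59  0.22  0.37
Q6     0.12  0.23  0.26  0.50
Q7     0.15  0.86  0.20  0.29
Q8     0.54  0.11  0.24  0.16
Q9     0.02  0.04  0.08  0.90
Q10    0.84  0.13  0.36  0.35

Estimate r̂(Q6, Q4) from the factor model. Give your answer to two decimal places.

0.21

r̂ = Σ λ_i·λ_j across factors = (0.12)(0.05) + (0.23)(-0.37) + (0.26)(0.06) + (0.50)(0.54)
  = +0.0060 -0.0851 +0.0156 +0.2700 = 0.2065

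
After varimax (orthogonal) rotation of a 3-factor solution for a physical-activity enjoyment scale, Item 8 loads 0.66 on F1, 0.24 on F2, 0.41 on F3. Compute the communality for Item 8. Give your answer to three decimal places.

0.661

h² = 0.66² + 0.24² + 0.41² = 0.4356 + 0.0576 + 0.1681 = 0.6613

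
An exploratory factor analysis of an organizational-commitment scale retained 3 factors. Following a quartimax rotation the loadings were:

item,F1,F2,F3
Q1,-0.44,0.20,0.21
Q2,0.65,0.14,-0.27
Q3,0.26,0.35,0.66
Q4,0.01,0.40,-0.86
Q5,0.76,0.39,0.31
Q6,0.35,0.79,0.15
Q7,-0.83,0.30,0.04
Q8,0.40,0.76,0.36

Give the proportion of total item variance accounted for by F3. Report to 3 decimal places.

0.193

SS loadings for F3 = 0.21² + (-0.27)² + 0.66² + (-0.86)² + 0.31² + 0.15² + 0.04² + 0.36² = 1.5420
Proportion of variance = 1.5420 / 8 = 0.1928.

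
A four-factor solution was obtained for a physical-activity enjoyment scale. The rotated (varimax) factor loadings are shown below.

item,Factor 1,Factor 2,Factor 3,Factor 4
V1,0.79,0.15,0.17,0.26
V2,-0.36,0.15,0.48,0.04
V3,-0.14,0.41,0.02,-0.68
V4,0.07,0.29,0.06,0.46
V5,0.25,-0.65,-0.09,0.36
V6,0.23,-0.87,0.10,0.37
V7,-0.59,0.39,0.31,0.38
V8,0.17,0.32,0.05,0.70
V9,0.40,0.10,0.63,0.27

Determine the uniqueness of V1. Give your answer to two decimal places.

0.26

h² = 0.79² + 0.15² + 0.17² + 0.26² = 0.6241 + 0.0225 + 0.0289 + 0.0676 = 0.7431
Uniqueness u² = 1 − h² = 1 − 0.7431 = 0.2569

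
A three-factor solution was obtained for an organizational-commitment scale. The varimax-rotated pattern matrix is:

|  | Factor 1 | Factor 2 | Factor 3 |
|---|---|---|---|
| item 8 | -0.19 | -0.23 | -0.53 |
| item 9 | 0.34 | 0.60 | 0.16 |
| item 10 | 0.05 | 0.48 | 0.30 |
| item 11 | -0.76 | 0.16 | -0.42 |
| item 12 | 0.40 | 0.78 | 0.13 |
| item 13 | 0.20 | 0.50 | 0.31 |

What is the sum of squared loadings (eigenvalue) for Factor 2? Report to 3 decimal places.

SS loadings for Factor 2 = (-0.23)² + 0.60² + 0.48² + 0.16² + 0.78² + 0.50² = 0.0529 + 0.3600 + 0.2304 + 0.0256 + 0.6084 + 0.2500 = 1.5273

1.527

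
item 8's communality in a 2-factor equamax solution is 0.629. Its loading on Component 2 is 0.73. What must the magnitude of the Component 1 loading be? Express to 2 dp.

0.31

Under orthogonal rotation h² = Σλ², so λ_Component 1² = h² − (0.5329) = 0.629 − 0.5329 = 0.0961.
|λ| = √0.0961 = 0.3100.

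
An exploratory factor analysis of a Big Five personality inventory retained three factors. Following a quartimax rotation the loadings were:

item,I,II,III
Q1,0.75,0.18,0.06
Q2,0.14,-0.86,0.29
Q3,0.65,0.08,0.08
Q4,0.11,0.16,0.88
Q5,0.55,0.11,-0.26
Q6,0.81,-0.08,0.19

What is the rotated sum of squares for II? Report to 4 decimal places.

SS loadings for II = 0.18² + (-0.86)² + 0.08² + 0.16² + 0.11² + (-0.08)² = 0.0324 + 0.7396 + 0.0064 + 0.0256 + 0.0121 + 0.0064 = 0.8225

0.8225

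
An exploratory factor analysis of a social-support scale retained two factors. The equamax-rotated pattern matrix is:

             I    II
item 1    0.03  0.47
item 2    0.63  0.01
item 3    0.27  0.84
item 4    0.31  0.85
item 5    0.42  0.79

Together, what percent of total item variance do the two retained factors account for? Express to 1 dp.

SS loadings by factor: 0.7432, 2.2732; total = 3.0164.
Total variance with 5 standardized items is 5, so the solution explains 3.0164/5 = 0.6033 = 60.33%.

60.3%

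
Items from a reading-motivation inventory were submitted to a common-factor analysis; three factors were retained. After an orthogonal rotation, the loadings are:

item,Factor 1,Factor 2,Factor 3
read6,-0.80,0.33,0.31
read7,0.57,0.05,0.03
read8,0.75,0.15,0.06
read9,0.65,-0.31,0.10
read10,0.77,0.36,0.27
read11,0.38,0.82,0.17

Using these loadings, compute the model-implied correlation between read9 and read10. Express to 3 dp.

r̂ = Σ λ_i·λ_j across factors = (0.65)(0.77) + (-0.31)(0.36) + (0.10)(0.27)
  = +0.5005 -0.1116 +0.0270 = 0.4159

0.416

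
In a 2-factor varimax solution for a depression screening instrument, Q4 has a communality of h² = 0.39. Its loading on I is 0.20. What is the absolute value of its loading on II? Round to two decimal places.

Under orthogonal rotation h² = Σλ², so λ_II² = h² − (0.0400) = 0.39 − 0.0400 = 0.3500.
|λ| = √0.3500 = 0.5916.

0.59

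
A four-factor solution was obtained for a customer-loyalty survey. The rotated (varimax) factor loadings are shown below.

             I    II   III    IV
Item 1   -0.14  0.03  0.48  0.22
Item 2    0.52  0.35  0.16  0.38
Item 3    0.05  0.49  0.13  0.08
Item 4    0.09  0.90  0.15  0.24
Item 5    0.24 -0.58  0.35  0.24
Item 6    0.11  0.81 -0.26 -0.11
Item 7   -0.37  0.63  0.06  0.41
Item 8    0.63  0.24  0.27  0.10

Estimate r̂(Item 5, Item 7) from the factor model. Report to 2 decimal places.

r̂ = Σ λ_i·λ_j across factors = (0.24)(-0.37) + (-0.58)(0.63) + (0.35)(0.06) + (0.24)(0.41)
  = -0.0888 -0.3654 +0.0210 +0.0984 = -0.3348

-0.33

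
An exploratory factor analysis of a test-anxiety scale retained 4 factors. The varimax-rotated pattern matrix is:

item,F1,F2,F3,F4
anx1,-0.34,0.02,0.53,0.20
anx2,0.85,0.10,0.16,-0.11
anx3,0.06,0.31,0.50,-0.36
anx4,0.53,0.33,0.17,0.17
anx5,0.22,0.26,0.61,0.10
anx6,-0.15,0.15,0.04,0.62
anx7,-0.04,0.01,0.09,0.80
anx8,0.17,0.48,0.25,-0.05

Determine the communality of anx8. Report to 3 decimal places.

h² = 0.17² + 0.48² + 0.25² + (-0.05)² = 0.0289 + 0.2304 + 0.0625 + 0.0025 = 0.3243

0.324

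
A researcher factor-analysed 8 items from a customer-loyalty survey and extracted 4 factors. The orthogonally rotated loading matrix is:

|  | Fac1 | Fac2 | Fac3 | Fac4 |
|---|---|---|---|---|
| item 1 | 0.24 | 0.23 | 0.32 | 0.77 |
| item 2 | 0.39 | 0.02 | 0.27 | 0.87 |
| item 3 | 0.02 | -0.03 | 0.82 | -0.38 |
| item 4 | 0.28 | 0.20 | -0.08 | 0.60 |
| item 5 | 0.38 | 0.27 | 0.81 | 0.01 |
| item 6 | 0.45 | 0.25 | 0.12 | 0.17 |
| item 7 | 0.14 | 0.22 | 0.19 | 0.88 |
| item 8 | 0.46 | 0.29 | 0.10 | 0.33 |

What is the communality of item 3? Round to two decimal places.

0.82

h² = 0.02² + (-0.03)² + 0.82² + (-0.38)² = 0.0004 + 0.0009 + 0.6724 + 0.1444 = 0.8181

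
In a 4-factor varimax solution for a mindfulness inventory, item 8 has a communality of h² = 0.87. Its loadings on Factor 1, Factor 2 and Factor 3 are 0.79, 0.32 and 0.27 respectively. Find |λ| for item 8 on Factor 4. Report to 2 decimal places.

0.27

Under orthogonal rotation h² = Σλ², so λ_Factor 4² = h² − (0.7994) = 0.87 − 0.7994 = 0.0706.
|λ| = √0.0706 = 0.2657.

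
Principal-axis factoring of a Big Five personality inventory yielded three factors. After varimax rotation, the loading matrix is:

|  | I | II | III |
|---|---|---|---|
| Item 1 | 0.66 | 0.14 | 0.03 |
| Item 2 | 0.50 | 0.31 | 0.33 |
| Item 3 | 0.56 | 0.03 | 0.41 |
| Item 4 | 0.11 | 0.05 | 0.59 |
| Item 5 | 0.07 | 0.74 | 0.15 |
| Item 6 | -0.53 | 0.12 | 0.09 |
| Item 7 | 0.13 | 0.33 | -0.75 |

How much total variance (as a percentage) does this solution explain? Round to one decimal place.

Communalities: 0.4561, 0.4550, 0.4826, 0.3627, 0.5750, 0.3034, 0.6883; Σh² = 3.3231.
Total variance with 7 standardized items is 7, so the solution explains 3.3231/7 = 0.4747 = 47.47%.

47.5%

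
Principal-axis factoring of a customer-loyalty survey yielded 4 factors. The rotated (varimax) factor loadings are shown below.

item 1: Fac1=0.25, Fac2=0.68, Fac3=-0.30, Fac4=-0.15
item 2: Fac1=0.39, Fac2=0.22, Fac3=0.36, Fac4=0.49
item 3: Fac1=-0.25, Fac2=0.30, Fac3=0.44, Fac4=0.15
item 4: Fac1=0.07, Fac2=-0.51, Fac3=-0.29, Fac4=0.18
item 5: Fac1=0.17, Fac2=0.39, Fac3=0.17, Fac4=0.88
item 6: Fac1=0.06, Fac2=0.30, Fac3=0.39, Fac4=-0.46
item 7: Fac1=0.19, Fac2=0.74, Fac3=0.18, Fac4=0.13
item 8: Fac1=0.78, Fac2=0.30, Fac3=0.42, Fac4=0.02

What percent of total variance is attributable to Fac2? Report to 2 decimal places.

SS loadings for Fac2 = 0.68² + 0.22² + 0.30² + (-0.51)² + 0.39² + 0.30² + 0.74² + 0.30² = 1.7406
With 8 standardized items, total variance = 8. Proportion = 1.7406/8 = 0.2176 → 21.76%.

21.76%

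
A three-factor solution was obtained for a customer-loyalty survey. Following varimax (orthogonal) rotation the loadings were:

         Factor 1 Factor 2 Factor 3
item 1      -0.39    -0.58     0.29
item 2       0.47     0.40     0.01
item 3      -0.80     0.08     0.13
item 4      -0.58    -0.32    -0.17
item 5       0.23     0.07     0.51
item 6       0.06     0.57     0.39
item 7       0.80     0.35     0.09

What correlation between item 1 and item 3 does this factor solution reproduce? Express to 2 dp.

r̂ = Σ λ_i·λ_j across factors = (-0.39)(-0.80) + (-0.58)(0.08) + (0.29)(0.13)
  = +0.3120 -0.0464 +0.0377 = 0.3033

0.30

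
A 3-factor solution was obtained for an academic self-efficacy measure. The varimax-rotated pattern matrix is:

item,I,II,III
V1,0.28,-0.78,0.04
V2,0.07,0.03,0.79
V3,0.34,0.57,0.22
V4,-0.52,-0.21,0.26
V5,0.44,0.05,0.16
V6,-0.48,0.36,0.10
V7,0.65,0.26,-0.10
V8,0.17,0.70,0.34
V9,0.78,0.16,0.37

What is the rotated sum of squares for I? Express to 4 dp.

1.9531

SS loadings for I = 0.28² + 0.07² + 0.34² + (-0.52)² + 0.44² + (-0.48)² + 0.65² + 0.17² + 0.78² = 0.0784 + 0.0049 + 0.1156 + 0.2704 + 0.1936 + 0.2304 + 0.4225 + 0.0289 + 0.6084 = 1.9531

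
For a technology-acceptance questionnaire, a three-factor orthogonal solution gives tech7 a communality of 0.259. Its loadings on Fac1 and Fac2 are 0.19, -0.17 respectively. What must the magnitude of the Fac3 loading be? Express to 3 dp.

0.440

Under orthogonal rotation h² = Σλ², so λ_Fac3² = h² − (0.0650) = 0.259 − 0.0650 = 0.1940.
|λ| = √0.1940 = 0.4405.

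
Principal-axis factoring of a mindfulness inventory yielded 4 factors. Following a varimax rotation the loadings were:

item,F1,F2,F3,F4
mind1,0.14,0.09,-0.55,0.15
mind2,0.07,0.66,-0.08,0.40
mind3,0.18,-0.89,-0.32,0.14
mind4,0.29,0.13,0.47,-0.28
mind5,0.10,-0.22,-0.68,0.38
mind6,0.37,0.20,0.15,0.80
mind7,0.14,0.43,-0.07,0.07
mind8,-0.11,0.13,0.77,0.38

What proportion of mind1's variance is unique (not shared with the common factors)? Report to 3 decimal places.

h² = 0.14² + 0.09² + (-0.55)² + 0.15² = 0.0196 + 0.0081 + 0.3025 + 0.0225 = 0.3527
Uniqueness u² = 1 − h² = 1 − 0.3527 = 0.6473

0.647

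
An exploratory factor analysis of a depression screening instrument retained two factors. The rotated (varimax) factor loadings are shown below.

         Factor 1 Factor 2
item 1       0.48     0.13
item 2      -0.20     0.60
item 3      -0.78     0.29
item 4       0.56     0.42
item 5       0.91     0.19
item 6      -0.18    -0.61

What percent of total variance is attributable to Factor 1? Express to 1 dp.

34.2%

SS loadings for Factor 1 = 0.48² + (-0.20)² + (-0.78)² + 0.56² + 0.91² + (-0.18)² = 2.0529
With 6 standardized items, total variance = 6. Proportion = 2.0529/6 = 0.3422 → 34.22%.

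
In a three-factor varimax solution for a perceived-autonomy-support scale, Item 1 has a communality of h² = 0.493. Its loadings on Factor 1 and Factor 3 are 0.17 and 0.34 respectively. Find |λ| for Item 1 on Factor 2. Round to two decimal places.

0.59

Under orthogonal rotation h² = Σλ², so λ_Factor 2² = h² − (0.1445) = 0.493 − 0.1445 = 0.3485.
|λ| = √0.3485 = 0.5903.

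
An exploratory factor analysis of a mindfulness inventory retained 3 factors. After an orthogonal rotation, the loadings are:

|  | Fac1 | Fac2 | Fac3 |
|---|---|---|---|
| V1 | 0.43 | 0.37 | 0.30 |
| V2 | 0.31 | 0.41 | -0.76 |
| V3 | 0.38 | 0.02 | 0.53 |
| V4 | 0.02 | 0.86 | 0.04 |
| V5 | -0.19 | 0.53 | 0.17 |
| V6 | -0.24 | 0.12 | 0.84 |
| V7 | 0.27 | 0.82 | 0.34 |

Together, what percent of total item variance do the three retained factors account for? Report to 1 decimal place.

62.9%

SS loadings by factor: 0.5924, 2.0127, 1.8002; total = 4.4053.
Total variance with 7 standardized items is 7, so the solution explains 4.4053/7 = 0.6293 = 62.93%.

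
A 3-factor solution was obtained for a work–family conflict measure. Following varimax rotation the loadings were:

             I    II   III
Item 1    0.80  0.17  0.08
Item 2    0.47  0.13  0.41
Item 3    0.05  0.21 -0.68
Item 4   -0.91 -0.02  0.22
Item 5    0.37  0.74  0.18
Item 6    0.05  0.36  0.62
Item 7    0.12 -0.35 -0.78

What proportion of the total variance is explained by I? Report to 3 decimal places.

SS loadings for I = 0.80² + 0.47² + 0.05² + (-0.91)² + 0.37² + 0.05² + 0.12² = 1.8453
Proportion of variance = 1.8453 / 7 = 0.2636.

0.264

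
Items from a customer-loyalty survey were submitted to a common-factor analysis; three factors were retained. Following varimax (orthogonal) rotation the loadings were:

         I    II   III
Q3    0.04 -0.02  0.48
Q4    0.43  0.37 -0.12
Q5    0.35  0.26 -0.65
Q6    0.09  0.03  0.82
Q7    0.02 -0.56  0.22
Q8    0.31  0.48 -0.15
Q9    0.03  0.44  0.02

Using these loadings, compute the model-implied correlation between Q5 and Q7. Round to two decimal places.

-0.28

r̂ = Σ λ_i·λ_j across factors = (0.35)(0.02) + (0.26)(-0.56) + (-0.65)(0.22)
  = +0.0070 -0.1456 -0.1430 = -0.2816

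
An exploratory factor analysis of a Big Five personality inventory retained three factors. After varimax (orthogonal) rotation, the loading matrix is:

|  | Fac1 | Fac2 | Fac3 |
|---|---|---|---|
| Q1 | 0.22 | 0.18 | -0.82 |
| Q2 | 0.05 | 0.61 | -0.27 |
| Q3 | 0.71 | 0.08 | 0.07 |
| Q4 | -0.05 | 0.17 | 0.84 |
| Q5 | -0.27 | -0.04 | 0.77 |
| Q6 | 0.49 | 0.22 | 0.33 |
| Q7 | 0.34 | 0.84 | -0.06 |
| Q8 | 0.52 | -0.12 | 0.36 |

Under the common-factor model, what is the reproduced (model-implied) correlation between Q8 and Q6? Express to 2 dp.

0.35

r̂ = Σ λ_i·λ_j across factors = (0.52)(0.49) + (-0.12)(0.22) + (0.36)(0.33)
  = +0.2548 -0.0264 +0.1188 = 0.3472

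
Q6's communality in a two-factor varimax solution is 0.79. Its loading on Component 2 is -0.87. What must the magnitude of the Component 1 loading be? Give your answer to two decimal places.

Under orthogonal rotation h² = Σλ², so λ_Component 1² = h² − (0.7569) = 0.79 − 0.7569 = 0.0331.
|λ| = √0.0331 = 0.1819.

0.18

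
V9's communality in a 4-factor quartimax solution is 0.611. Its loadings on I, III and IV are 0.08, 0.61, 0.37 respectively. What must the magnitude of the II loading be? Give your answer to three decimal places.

0.309

Under orthogonal rotation h² = Σλ², so λ_II² = h² − (0.5154) = 0.611 − 0.5154 = 0.0956.
|λ| = √0.0956 = 0.3092.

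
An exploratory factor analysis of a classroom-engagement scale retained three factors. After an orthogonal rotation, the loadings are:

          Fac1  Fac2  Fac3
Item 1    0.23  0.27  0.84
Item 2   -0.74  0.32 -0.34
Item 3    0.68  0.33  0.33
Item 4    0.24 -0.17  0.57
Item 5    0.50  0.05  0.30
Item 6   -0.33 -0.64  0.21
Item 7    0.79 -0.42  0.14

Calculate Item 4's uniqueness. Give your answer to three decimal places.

0.589

h² = 0.24² + (-0.17)² + 0.57² = 0.0576 + 0.0289 + 0.3249 = 0.4114
Uniqueness u² = 1 − h² = 1 − 0.4114 = 0.5886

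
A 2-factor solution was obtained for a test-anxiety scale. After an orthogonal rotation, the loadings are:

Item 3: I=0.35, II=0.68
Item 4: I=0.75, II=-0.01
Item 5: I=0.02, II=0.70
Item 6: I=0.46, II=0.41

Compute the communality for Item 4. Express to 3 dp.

h² = 0.75² + (-0.01)² = 0.5625 + 0.0001 = 0.5626

0.563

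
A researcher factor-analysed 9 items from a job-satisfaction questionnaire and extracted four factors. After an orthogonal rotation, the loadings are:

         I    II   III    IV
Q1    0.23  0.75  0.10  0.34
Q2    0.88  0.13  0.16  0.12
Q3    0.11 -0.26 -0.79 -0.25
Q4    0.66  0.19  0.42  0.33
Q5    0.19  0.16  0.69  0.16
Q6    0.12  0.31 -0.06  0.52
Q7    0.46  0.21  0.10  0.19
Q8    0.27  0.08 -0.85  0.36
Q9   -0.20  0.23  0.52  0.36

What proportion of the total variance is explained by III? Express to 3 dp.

SS loadings for III = 0.10² + 0.16² + (-0.79)² + 0.42² + 0.69² + (-0.06)² + 0.10² + (-0.85)² + 0.52² = 2.3187
Proportion of variance = 2.3187 / 9 = 0.2576.

0.258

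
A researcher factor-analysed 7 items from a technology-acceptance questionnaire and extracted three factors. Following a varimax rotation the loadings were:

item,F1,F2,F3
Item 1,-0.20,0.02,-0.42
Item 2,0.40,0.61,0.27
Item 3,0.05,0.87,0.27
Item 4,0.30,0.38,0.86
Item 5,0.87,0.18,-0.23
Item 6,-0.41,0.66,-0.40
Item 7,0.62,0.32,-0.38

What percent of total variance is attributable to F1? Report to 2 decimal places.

22.88%

SS loadings for F1 = (-0.20)² + 0.40² + 0.05² + 0.30² + 0.87² + (-0.41)² + 0.62² = 1.6019
With 7 standardized items, total variance = 7. Proportion = 1.6019/7 = 0.2288 → 22.88%.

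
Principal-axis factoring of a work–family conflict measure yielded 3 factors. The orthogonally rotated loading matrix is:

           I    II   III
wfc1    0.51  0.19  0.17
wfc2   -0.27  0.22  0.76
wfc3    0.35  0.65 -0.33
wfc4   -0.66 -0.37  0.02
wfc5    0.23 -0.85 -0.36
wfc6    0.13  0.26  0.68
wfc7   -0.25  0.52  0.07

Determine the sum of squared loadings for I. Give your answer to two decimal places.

1.02

SS loadings for I = 0.51² + (-0.27)² + 0.35² + (-0.66)² + 0.23² + 0.13² + (-0.25)² = 0.2601 + 0.0729 + 0.1225 + 0.4356 + 0.0529 + 0.0169 + 0.0625 = 1.0234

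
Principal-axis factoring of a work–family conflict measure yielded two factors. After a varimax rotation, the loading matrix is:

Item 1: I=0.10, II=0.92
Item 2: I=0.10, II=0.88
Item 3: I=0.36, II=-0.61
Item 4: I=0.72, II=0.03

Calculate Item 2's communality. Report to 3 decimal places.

0.784

h² = 0.10² + 0.88² = 0.0100 + 0.7744 = 0.7844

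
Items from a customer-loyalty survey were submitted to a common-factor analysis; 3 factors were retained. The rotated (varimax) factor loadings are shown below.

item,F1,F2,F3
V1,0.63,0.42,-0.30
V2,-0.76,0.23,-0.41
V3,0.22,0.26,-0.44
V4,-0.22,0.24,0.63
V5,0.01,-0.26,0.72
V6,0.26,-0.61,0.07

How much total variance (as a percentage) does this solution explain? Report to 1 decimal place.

Communalities: 0.6633, 0.7986, 0.3096, 0.5029, 0.5861, 0.4446; Σh² = 3.3051.
Total variance with 6 standardized items is 6, so the solution explains 3.3051/6 = 0.5508 = 55.09%.

55.1%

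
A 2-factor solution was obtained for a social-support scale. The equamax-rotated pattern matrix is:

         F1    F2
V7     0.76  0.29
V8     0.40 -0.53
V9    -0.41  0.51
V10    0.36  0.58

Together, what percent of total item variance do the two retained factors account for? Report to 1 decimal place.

Communalities: 0.6617, 0.4409, 0.4282, 0.4660; Σh² = 1.9968.
Total variance with 4 standardized items is 4, so the solution explains 1.9968/4 = 0.4992 = 49.92%.

49.9%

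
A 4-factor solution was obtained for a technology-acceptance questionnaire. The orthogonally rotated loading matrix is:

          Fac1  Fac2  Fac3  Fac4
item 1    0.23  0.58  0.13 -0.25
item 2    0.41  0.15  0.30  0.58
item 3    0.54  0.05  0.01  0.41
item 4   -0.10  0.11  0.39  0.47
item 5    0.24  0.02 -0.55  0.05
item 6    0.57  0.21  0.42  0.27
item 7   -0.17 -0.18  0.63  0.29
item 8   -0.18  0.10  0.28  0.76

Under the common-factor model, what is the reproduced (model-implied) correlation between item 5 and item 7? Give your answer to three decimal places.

r̂ = Σ λ_i·λ_j across factors = (0.24)(-0.17) + (0.02)(-0.18) + (-0.55)(0.63) + (0.05)(0.29)
  = -0.0408 -0.0036 -0.3465 +0.0145 = -0.3764

-0.376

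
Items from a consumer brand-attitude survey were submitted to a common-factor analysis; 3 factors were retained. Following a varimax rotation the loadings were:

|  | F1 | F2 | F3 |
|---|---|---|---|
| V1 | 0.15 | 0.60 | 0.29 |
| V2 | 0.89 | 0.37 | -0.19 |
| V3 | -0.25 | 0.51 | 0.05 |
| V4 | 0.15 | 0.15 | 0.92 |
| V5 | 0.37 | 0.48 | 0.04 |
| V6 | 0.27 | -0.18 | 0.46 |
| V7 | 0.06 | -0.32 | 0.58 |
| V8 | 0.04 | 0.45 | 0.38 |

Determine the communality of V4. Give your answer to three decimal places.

h² = 0.15² + 0.15² + 0.92² = 0.0225 + 0.0225 + 0.8464 = 0.8914

0.891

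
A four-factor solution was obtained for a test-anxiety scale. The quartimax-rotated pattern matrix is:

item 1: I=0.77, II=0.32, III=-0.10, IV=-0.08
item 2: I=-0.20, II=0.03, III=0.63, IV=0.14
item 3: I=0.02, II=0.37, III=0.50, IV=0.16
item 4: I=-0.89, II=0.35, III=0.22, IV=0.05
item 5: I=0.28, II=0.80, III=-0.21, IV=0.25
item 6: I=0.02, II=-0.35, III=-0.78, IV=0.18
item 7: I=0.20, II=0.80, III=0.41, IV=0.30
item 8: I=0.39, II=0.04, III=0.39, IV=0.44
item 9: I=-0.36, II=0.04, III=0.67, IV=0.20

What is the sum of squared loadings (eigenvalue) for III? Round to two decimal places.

SS loadings for III = (-0.10)² + 0.63² + 0.50² + 0.22² + (-0.21)² + (-0.78)² + 0.41² + 0.39² + 0.67² = 0.0100 + 0.3969 + 0.2500 + 0.0484 + 0.0441 + 0.6084 + 0.1681 + 0.1521 + 0.4489 = 2.1269

2.13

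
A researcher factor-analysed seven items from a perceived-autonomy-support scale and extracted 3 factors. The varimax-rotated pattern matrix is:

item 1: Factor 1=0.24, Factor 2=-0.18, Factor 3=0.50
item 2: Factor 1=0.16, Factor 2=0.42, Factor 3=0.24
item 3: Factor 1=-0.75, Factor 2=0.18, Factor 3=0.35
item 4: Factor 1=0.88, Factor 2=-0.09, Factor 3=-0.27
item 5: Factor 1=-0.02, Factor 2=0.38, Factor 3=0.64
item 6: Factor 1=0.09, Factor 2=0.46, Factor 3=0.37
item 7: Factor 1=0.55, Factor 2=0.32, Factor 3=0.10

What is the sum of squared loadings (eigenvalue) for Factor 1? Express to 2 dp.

SS loadings for Factor 1 = 0.24² + 0.16² + (-0.75)² + 0.88² + (-0.02)² + 0.09² + 0.55² = 0.0576 + 0.0256 + 0.5625 + 0.7744 + 0.0004 + 0.0081 + 0.3025 = 1.7311

1.73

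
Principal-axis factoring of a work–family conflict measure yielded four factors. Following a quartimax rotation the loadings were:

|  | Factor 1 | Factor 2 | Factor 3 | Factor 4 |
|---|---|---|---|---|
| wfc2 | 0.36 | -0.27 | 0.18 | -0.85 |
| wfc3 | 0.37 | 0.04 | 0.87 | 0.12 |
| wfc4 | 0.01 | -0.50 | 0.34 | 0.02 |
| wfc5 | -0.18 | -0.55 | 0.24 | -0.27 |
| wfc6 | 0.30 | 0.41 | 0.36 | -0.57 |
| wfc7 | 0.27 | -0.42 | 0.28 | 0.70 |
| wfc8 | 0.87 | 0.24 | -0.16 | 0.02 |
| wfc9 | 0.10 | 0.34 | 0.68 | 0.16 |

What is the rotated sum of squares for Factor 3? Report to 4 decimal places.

SS loadings for Factor 3 = 0.18² + 0.87² + 0.34² + 0.24² + 0.36² + 0.28² + (-0.16)² + 0.68² = 0.0324 + 0.7569 + 0.1156 + 0.0576 + 0.1296 + 0.0784 + 0.0256 + 0.4624 = 1.6585

1.6585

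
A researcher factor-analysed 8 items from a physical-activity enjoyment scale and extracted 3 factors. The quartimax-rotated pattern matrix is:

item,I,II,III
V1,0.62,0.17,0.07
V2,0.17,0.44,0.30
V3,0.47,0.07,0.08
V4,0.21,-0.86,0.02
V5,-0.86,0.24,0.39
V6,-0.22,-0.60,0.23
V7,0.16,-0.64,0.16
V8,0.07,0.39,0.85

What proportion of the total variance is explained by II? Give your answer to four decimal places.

SS loadings for II = 0.17² + 0.44² + 0.07² + (-0.86)² + 0.24² + (-0.60)² + (-0.64)² + 0.39² = 1.9463
Proportion of variance = 1.9463 / 8 = 0.2433.

0.2433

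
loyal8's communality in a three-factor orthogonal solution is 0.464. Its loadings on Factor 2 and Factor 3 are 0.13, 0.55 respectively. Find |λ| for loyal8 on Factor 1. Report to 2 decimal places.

Under orthogonal rotation h² = Σλ², so λ_Factor 1² = h² − (0.3194) = 0.464 − 0.3194 = 0.1446.
|λ| = √0.1446 = 0.3803.

0.38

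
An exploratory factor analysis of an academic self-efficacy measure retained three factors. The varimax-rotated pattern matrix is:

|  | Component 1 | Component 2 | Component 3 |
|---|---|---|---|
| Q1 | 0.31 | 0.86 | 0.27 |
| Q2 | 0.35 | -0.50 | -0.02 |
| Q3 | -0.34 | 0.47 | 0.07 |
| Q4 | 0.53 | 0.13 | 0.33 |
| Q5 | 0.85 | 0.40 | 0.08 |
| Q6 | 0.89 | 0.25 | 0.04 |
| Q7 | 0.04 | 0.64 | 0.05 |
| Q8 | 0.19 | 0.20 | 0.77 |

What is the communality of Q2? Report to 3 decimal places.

0.373

h² = 0.35² + (-0.50)² + (-0.02)² = 0.1225 + 0.2500 + 0.0004 = 0.3729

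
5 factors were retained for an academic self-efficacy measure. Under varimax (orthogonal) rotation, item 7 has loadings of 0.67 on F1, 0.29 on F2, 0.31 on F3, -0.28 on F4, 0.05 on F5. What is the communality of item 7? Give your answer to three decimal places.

h² = 0.67² + 0.29² + 0.31² + (-0.28)² + 0.05² = 0.4489 + 0.0841 + 0.0961 + 0.0784 + 0.0025 = 0.7100

0.710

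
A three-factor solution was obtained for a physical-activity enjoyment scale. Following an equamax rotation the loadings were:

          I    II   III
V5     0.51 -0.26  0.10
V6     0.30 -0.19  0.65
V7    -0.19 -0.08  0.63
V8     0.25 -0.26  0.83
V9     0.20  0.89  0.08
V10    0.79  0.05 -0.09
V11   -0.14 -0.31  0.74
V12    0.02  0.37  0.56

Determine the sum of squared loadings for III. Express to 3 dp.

SS loadings for III = 0.10² + 0.65² + 0.63² + 0.83² + 0.08² + (-0.09)² + 0.74² + 0.56² = 0.0100 + 0.4225 + 0.3969 + 0.6889 + 0.0064 + 0.0081 + 0.5476 + 0.3136 = 2.3940

2.394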